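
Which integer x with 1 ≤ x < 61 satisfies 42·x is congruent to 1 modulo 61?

61 = 1·42 + 19
42 = 2·19 + 4
19 = 4·4 + 3
4 = 1·3 + 1
3 = 3·1 + 0
Back-substituting gives 42·16 ≡ 1 (mod 61).

16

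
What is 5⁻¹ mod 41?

33

5·33 = 165 = 4·41 + 1, so 5⁻¹ ≡ 33 (mod 41).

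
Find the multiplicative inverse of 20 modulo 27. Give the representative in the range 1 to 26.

23

27 = 1·20 + 7
20 = 2·7 + 6
7 = 1·6 + 1
6 = 6·1 + 0
Back-substituting gives 20·23 ≡ 1 (mod 27).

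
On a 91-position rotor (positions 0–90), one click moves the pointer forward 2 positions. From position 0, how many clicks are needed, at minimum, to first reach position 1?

2·46 = 92 = 1·91 + 1, so 2⁻¹ ≡ 46 (mod 91).

46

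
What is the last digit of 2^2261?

2

Powers of 2 mod 10 repeat with period 4: 2, 4, 8, 6.
2261 mod 4 = 1, so the last digit matches 2^1 = 2.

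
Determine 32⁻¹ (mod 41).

9

41 = 1·32 + 9
32 = 3·9 + 5
9 = 1·5 + 4
5 = 1·4 + 1
4 = 4·1 + 0
Back-substituting gives 32·9 ≡ 1 (mod 41).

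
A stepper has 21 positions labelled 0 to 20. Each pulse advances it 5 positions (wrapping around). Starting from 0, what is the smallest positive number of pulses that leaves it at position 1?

17

21 = 4·5 + 1
5 = 5·1 + 0
Back-substituting gives 5·17 ≡ 1 (mod 21).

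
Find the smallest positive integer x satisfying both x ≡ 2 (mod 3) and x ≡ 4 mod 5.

Since 5·2 ≡ 1 (mod 3), take x = 4 + 5·((2−4)·2 mod 3) = 4 + 5·2 = 14.
Check: 14 mod 3 = 2, 14 mod 5 = 4.

14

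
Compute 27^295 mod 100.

43

Square-and-reduce mod 100: 27^1≡27, 27^2≡29, 27^4≡41, 27^8≡81, 27^16≡61, 27^32≡21, 27^64≡41, 27^128≡81, 27^256≡61.
Since 295 = 1 + 2 + 4 + 32 + 256 in binary, 27^295 ≡ 27·29·41·21·61 ≡ 43 (mod 100).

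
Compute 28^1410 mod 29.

1

Square-and-reduce mod 29: 28^1≡28, 28^2≡1, 28^4≡1, 28^8≡1, 28^16≡1, 28^32≡1, 28^64≡1, 28^128≡1, 28^256≡1, 28^512≡1, 28^1024≡1.
1410 = 2 + 128 + 256 + 1024, so 28^1410 ≡ 1·1·1·1 ≡ 1 (mod 29).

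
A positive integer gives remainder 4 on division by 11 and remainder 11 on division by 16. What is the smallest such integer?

59

x ≡ 4 (mod 11) gives x ∈ {4, 15, 26, 37, 48, 59}.
The first of these with x mod 16 = 11 is 59.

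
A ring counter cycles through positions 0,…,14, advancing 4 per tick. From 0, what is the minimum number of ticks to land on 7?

4⁻¹ ≡ 4 (mod 15) because 4·4 = 16 = 1·15 + 1.
So x ≡ 4·7 = 28 ≡ 13 (mod 15).

13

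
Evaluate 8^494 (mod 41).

Successive squares of 8 mod 41: 8^1≡8, 8^2≡23, 8^4≡37, 8^8≡16, 8^16≡10, 8^32≡18, 8^64≡37, 8^128≡16, 8^256≡10.
494 = 2 + 4 + 8 + 32 + 64 + 128 + 256, so 8^494 ≡ 23·37·16·18·37·16·10 ≡ 4 (mod 41).

4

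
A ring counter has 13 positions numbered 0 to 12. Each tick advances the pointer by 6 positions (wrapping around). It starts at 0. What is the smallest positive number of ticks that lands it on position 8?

10

6⁻¹ ≡ 11 (mod 13) because 6·11 = 66 = 5·13 + 1.
So x ≡ 11·8 = 88 ≡ 10 (mod 13).
Check: 6·10 = 60 = 4·13 + 8.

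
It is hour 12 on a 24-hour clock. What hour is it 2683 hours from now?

7

Dividing 2683 by 24 gives quotient 111 and remainder 19.
(12 + 19) mod 24 = 7.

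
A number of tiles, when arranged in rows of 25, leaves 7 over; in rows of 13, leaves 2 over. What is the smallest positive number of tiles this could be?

132

x ≡ 2 (mod 13) gives x ∈ {2, 15, 28, 41, 54, 67, 80, 93, …}.
The first of these with x mod 25 = 7 is 132.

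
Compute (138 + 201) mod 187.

201 − 1·187 = 14, so 201 ≡ 14 (mod 187).
(138 + 14) mod 187 = 152.

152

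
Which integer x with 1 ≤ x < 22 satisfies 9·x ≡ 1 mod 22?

22 = 2·9 + 4
9 = 2·4 + 1
4 = 4·1 + 0
Back-substituting gives 9·5 ≡ 1 (mod 22).

5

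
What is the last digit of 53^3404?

Last digits of 3^n: 3, 9, 7, 1 (period 4).
3404 mod 4 = 0, so the last digit matches 3^4 = 1.

1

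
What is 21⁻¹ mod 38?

21·29 = 609 = 16·38 + 1, so 21⁻¹ ≡ 29 (mod 38).

29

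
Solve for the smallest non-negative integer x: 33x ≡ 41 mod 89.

39

33⁻¹ ≡ 27 (mod 89) because 33·27 = 891 = 10·89 + 1.
Multiplying both sides by 27: x ≡ 27·41 = 1107 ≡ 39 (mod 89).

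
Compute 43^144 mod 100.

1

By repeated squaring mod 100: 43^1≡43, 43^2≡49, 43^4≡1, 43^8≡1, 43^16≡1, 43^32≡1, 43^64≡1, 43^128≡1.
144 = 16 + 128, so 43^144 ≡ 1·1 ≡ 1 (mod 100).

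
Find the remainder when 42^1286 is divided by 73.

Successive squares of 42 mod 73: 42^1≡42, 42^2≡12, 42^4≡71, 42^8≡4, 42^16≡16, 42^32≡37, 42^64≡55, 42^128≡32, 42^256≡2, 42^512≡4, 42^1024≡16.
Since 1286 = 2 + 4 + 256 + 1024 in binary, 42^1286 ≡ 12·71·2·16 ≡ 35 (mod 73).

35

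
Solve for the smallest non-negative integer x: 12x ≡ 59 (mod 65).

32

The inverse of 12 mod 65 is 38 (since 12·38 = 456 ≡ 1).
So x ≡ 38·59 = 2242 ≡ 32 (mod 65).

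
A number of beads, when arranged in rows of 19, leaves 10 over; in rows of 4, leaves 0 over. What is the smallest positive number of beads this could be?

x ≡ 0 (mod 4) gives x ∈ {0, 4, 8, 12, 16, 20, 24, 28, …}.
The first of these with x mod 19 = 10 is 48.

48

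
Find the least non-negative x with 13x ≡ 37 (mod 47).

13⁻¹ ≡ 29 (mod 47) because 13·29 = 377 = 8·47 + 1.
Multiplying both sides by 29: x ≡ 29·37 = 1073 ≡ 39 (mod 47).

39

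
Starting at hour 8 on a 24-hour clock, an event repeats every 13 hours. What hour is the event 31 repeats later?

3

31·13 = 403.
Dividing 403 by 24 gives quotient 16 and remainder 19.
(8 + 19) mod 24 = 3.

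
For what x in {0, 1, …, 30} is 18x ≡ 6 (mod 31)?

21

18⁻¹ ≡ 19 (mod 31) because 18·19 = 342 = 11·31 + 1.
Multiplying both sides by 19: x ≡ 19·6 = 114 ≡ 21 (mod 31).
Check: 18·21 = 378 = 12·31 + 6.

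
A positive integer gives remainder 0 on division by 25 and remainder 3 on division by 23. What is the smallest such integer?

x ≡ 3 (mod 23) gives x ∈ {3, 26, 49, 72, 95, 118, 141, 164, …}.
The first of these with x mod 25 = 0 is 325.

325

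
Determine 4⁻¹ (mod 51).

51 = 12·4 + 3
4 = 1·3 + 1
3 = 3·1 + 0
Back-substituting gives 4·13 ≡ 1 (mod 51).

13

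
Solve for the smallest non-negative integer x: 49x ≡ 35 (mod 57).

17

The inverse of 49 mod 57 is 7 (since 49·7 = 343 ≡ 1).
Multiplying both sides by 7: x ≡ 7·35 = 245 ≡ 17 (mod 57).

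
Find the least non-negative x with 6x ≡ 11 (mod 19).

The inverse of 6 mod 19 is 16 (since 6·16 = 96 ≡ 1).
So x ≡ 16·11 = 176 ≡ 5 (mod 19).
Check: 6·5 = 30 = 1·19 + 11.

5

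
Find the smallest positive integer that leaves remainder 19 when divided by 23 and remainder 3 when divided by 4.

x ≡ 3 (mod 4) gives x ∈ {3, 7, 11, 15, 19}.
The first of these with x mod 23 = 19 is 19.

19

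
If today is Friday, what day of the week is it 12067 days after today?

Thursday

12067 mod 7 = 6 (since 1723·7 = 12061).
Friday + 6 days → Thursday.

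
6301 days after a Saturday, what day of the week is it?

6301 = 900·7 + 1, so 6301 mod 7 = 1.
Saturday + 1 day → Sunday.

Sunday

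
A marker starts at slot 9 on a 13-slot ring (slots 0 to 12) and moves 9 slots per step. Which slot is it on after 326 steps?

5

326·9 = 2934.
2934 = 225·13 + 9, so 2934 mod 13 = 9.
(9 + 9) mod 13 = 5.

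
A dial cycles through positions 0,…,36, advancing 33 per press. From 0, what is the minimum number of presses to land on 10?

33⁻¹ ≡ 9 (mod 37) because 33·9 = 297 = 8·37 + 1.
Multiplying both sides by 9: x ≡ 9·10 = 90 ≡ 16 (mod 37).

16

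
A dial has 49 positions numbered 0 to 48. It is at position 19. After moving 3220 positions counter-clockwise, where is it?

3220 − 65·49 = 35, so 3220 ≡ 35 (mod 49).
(19 − 35) mod 49 = 33.

33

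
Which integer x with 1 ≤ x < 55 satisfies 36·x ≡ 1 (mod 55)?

36·26 = 936 = 17·55 + 1, so 36⁻¹ ≡ 26 (mod 55).

26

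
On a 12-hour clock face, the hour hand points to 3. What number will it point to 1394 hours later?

1394 mod 12 = 2 (since 116·12 = 1392).
3 + 2 → 5 on a 12-hour dial.

5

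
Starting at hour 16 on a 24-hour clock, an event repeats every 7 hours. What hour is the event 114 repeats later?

22

114·7 = 798.
798 − 33·24 = 6, so 798 ≡ 6 (mod 24).
(16 + 6) mod 24 = 22.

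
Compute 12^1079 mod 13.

Square-and-reduce mod 13: 12^1≡12, 12^2≡1, 12^4≡1, 12^8≡1, 12^16≡1, 12^32≡1, 12^64≡1, 12^128≡1, 12^256≡1, 12^512≡1, 12^1024≡1.
1079 = 1 + 2 + 4 + 16 + 32 + 1024, so 12^1079 ≡ 12·1·1·1·1·1 ≡ 12 (mod 13).

12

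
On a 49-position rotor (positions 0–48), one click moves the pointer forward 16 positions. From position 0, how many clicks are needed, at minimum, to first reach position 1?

46

16·46 = 736 = 15·49 + 1, so 16⁻¹ ≡ 46 (mod 49).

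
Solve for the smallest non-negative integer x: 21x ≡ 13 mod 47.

23

The inverse of 21 mod 47 is 9 (since 21·9 = 189 ≡ 1).
So x ≡ 9·13 = 117 ≡ 23 (mod 47).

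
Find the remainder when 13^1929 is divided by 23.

By repeated squaring mod 23: 13^1≡13, 13^2≡8, 13^4≡18, 13^8≡2, 13^16≡4, 13^32≡16, 13^64≡3, 13^128≡9, 13^256≡12, 13^512≡6, 13^1024≡13.
Since 1929 = 1 + 8 + 128 + 256 + 512 + 1024 in binary, 13^1929 ≡ 13·2·9·12·6·13 ≡ 18 (mod 23).

18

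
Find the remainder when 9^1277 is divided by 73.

65

Successive squares of 9 mod 73: 9^1≡9, 9^2≡8, 9^4≡64, 9^8≡8, 9^16≡64, 9^32≡8, 9^64≡64, 9^128≡8, 9^256≡64, 9^512≡8, 9^1024≡64.
Since 1277 = 1 + 4 + 8 + 16 + 32 + 64 + 128 + 1024 in binary, 9^1277 ≡ 9·64·8·64·8·64·8·64 ≡ 65 (mod 73).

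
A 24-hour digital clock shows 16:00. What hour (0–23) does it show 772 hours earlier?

12

Dividing 772 by 24 gives quotient 32 and remainder 4.
(16 − 4) mod 24 = 12.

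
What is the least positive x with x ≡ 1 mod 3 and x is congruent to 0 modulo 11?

x ≡ 1 (mod 3) gives x ∈ {1, 4, 7, 10, 13, 16, 19, 22}.
The first of these with x mod 11 = 0 is 22.

22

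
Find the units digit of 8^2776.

6

Powers of 8 mod 10 repeat with period 4: 8, 4, 2, 6.
2776 mod 4 = 0, so the last digit matches 8^4 = 6.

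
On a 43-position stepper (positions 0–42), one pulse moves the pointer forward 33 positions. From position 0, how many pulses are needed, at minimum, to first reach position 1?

30

43 = 1·33 + 10
33 = 3·10 + 3
10 = 3·3 + 1
3 = 3·1 + 0
Back-substituting gives 33·30 ≡ 1 (mod 43).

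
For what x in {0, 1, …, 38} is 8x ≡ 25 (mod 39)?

8

The inverse of 8 mod 39 is 5 (since 8·5 = 40 ≡ 1).
So x ≡ 5·25 = 125 ≡ 8 (mod 39).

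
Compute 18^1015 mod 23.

13

Square-and-reduce mod 23: 18^1≡18, 18^2≡2, 18^4≡4, 18^8≡16, 18^16≡3, 18^32≡9, 18^64≡12, 18^128≡6, 18^256≡13, 18^512≡8.
Since 1015 = 1 + 2 + 4 + 16 + 32 + 64 + 128 + 256 + 512 in binary, 18^1015 ≡ 18·2·4·3·9·12·6·13·8 ≡ 13 (mod 23).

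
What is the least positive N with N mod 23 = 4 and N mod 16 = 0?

x ≡ 0 (mod 16) gives x ∈ {0, 16, 32, 48, 64, 80, 96}.
The first of these with x mod 23 = 4 is 96.

96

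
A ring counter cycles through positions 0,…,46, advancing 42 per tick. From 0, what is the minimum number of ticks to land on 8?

42⁻¹ ≡ 28 (mod 47) because 42·28 = 1176 = 25·47 + 1.
So x ≡ 28·8 = 224 ≡ 36 (mod 47).
Check: 42·36 = 1512 = 32·47 + 8.

36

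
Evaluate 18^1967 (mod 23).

12

Successive squares of 18 mod 23: 18^1≡18, 18^2≡2, 18^4≡4, 18^8≡16, 18^16≡3, 18^32≡9, 18^64≡12, 18^128≡6, 18^256≡13, 18^512≡8, 18^1024≡18.
1967 = 1 + 2 + 4 + 8 + 32 + 128 + 256 + 512 + 1024, so 18^1967 ≡ 18·2·4·16·9·6·13·8·18 ≡ 12 (mod 23).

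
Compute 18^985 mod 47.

By repeated squaring mod 47: 18^1≡18, 18^2≡42, 18^4≡25, 18^8≡14, 18^16≡8, 18^32≡17, 18^64≡7, 18^128≡2, 18^256≡4, 18^512≡16.
985 = 1 + 8 + 16 + 64 + 128 + 256 + 512, so 18^985 ≡ 18·14·8·7·2·4·16 ≡ 32 (mod 47).

32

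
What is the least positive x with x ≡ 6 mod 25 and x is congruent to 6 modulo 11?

x ≡ 6 (mod 11) gives x ∈ {6}.
The first of these with x mod 25 = 6 is 6.

6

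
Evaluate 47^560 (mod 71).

1

Successive squares of 47 mod 71: 47^1≡47, 47^2≡8, 47^4≡64, 47^8≡49, 47^16≡58, 47^32≡27, 47^64≡19, 47^128≡6, 47^256≡36, 47^512≡18.
Since 560 = 16 + 32 + 512 in binary, 47^560 ≡ 58·27·18 ≡ 1 (mod 71).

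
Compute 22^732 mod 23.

By repeated squaring mod 23: 22^1≡22, 22^2≡1, 22^4≡1, 22^8≡1, 22^16≡1, 22^32≡1, 22^64≡1, 22^128≡1, 22^256≡1, 22^512≡1.
Since 732 = 4 + 8 + 16 + 64 + 128 + 512 in binary, 22^732 ≡ 1·1·1·1·1·1 ≡ 1 (mod 23).

1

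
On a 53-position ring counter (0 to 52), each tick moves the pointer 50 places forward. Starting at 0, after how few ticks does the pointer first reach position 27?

50⁻¹ ≡ 35 (mod 53) because 50·35 = 1750 = 33·53 + 1.
Multiplying both sides by 35: x ≡ 35·27 = 945 ≡ 44 (mod 53).

44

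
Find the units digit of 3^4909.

3

The units digit of 3^n cycles with period 4: 3, 9, 7, 1, …
4909 leaves remainder 1 on division by 4, so 3^4909 ends in 3.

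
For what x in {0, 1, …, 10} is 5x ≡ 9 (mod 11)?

The inverse of 5 mod 11 is 9 (since 5·9 = 45 ≡ 1).
So x ≡ 9·9 = 81 ≡ 4 (mod 11).
Check: 5·4 = 20 = 1·11 + 9.

4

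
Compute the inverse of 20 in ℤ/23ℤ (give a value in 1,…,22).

15

20·15 = 300 = 13·23 + 1, so 20⁻¹ ≡ 15 (mod 23).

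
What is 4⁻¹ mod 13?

10

4·10 = 40 = 3·13 + 1, so 4⁻¹ ≡ 10 (mod 13).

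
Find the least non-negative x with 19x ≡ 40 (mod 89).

63

19⁻¹ ≡ 75 (mod 89) because 19·75 = 1425 = 16·89 + 1.
So x ≡ 75·40 = 3000 ≡ 63 (mod 89).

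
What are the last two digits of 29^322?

41

Successive squares of 29 mod 100: 29^1≡29, 29^2≡41, 29^4≡81, 29^8≡61, 29^16≡21, 29^32≡41, 29^64≡81, 29^128≡61, 29^256≡21.
322 = 2 + 64 + 256, so 29^322 ≡ 41·81·21 ≡ 41 (mod 100).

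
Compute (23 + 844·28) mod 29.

20

844·28 = 23632.
23632 mod 29 = 26 (since 814·29 = 23606).
(23 + 26) mod 29 = 20.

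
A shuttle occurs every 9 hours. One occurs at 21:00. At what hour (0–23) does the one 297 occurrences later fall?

6

297·9 = 2673.
Dividing 2673 by 24 gives quotient 111 and remainder 9.
(21 + 9) mod 24 = 6.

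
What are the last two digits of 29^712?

41

By repeated squaring mod 100: 29^1≡29, 29^2≡41, 29^4≡81, 29^8≡61, 29^16≡21, 29^32≡41, 29^64≡81, 29^128≡61, 29^256≡21, 29^512≡41.
712 = 8 + 64 + 128 + 512, so 29^712 ≡ 61·81·61·41 ≡ 41 (mod 100).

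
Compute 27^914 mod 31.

By repeated squaring mod 31: 27^1≡27, 27^2≡16, 27^4≡8, 27^8≡2, 27^16≡4, 27^32≡16, 27^64≡8, 27^128≡2, 27^256≡4, 27^512≡16.
914 = 2 + 16 + 128 + 256 + 512, so 27^914 ≡ 16·4·2·4·16 ≡ 8 (mod 31).

8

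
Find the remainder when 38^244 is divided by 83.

78

By repeated squaring mod 83: 38^1≡38, 38^2≡33, 38^4≡10, 38^8≡17, 38^16≡40, 38^32≡23, 38^64≡31, 38^128≡48.
Since 244 = 4 + 16 + 32 + 64 + 128 in binary, 38^244 ≡ 10·40·23·31·48 ≡ 78 (mod 83).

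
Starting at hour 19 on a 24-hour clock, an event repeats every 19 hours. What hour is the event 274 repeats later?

17

274·19 = 5206.
5206 = 216·24 + 22, so 5206 mod 24 = 22.
(19 + 22) mod 24 = 17.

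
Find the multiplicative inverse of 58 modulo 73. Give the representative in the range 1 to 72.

34

58·34 = 1972 = 27·73 + 1, so 58⁻¹ ≡ 34 (mod 73).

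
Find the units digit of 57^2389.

Powers of 7 mod 10 repeat with period 4: 7, 9, 3, 1.
2389 leaves remainder 1 on division by 4, so 57^2389 ends in 7.

7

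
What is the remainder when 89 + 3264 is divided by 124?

5

3264 − 26·124 = 40, so 3264 ≡ 40 (mod 124).
(89 + 40) mod 124 = 5.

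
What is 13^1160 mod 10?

1

The units digit of 13^n cycles with period 4: 3, 9, 7, 1, …
1160 mod 4 = 0, so the last digit matches 3^4 = 1.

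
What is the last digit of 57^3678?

The units digit of 57^n cycles with period 4: 7, 9, 3, 1, …
3678 mod 4 = 2, so the last digit matches 7^2 = 9.

9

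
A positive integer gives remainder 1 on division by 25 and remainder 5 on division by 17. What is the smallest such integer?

226

x ≡ 5 (mod 17) gives x ∈ {5, 22, 39, 56, 73, 90, 107, 124, …}.
The first of these with x mod 25 = 1 is 226.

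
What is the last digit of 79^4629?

9

Powers of 9 mod 10 repeat with period 2: 9, 1.
4629 leaves remainder 1 on division by 2, so 79^4629 ends in 9.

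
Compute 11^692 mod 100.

21

By repeated squaring mod 100: 11^1≡11, 11^2≡21, 11^4≡41, 11^8≡81, 11^16≡61, 11^32≡21, 11^64≡41, 11^128≡81, 11^256≡61, 11^512≡21.
692 = 4 + 16 + 32 + 128 + 512, so 11^692 ≡ 41·61·21·81·21 ≡ 21 (mod 100).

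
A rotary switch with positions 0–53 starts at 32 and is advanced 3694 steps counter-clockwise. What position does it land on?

3694 − 68·54 = 22, so 3694 ≡ 22 (mod 54).
(32 − 22) mod 54 = 10.

10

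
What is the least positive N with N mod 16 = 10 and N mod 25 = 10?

Since 25·9 ≡ 1 (mod 16), take x = 10 + 25·((10−10)·9 mod 16) = 10 + 25·0 = 10.
Check: 10 mod 16 = 10, 10 mod 25 = 10.

10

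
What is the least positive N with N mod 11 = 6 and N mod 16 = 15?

127

x ≡ 6 (mod 11) gives x ∈ {6, 17, 28, 39, 50, 61, 72, 83, …}.
The first of these with x mod 16 = 15 is 127.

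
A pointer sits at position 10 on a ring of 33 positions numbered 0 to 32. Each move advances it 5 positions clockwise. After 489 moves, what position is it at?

489·5 = 2445.
2445 = 74·33 + 3, so 2445 mod 33 = 3.
(10 + 3) mod 33 = 13.

13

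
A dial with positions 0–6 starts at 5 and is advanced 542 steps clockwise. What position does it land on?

542 − 77·7 = 3, so 542 ≡ 3 (mod 7).
(5 + 3) mod 7 = 1.

1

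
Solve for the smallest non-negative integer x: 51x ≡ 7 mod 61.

The inverse of 51 mod 61 is 6 (since 51·6 = 306 ≡ 1).
Multiplying both sides by 6: x ≡ 6·7 = 42 ≡ 42 (mod 61).

42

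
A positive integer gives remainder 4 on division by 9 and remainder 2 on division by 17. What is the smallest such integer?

121

Since 17·8 ≡ 1 (mod 9), take x = 2 + 17·((4−2)·8 mod 9) = 2 + 17·7 = 121.
Check: 121 mod 9 = 4, 121 mod 17 = 2.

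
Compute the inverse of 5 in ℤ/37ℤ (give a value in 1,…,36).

15

37 = 7·5 + 2
5 = 2·2 + 1
2 = 2·1 + 0
Back-substituting gives 5·15 ≡ 1 (mod 37).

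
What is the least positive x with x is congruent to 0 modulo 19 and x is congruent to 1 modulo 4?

x ≡ 1 (mod 4) gives x ∈ {1, 5, 9, 13, 17, 21, 25, 29, …}.
The first of these with x mod 19 = 0 is 57.

57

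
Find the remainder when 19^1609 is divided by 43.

By repeated squaring mod 43: 19^1≡19, 19^2≡17, 19^4≡31, 19^8≡15, 19^16≡10, 19^32≡14, 19^64≡24, 19^128≡17, 19^256≡31, 19^512≡15, 19^1024≡10.
1609 = 1 + 8 + 64 + 512 + 1024, so 19^1609 ≡ 19·15·24·15·10 ≡ 20 (mod 43).

20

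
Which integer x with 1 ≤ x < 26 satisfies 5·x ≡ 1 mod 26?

21

26 = 5·5 + 1
5 = 5·1 + 0
Back-substituting gives 5·21 ≡ 1 (mod 26).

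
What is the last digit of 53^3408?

Powers of 3 mod 10 repeat with period 4: 3, 9, 7, 1.
3408 leaves remainder 0 on division by 4, so 53^3408 ends in 1.

1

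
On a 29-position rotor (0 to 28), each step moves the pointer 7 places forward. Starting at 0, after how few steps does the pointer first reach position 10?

18

7⁻¹ ≡ 25 (mod 29) because 7·25 = 175 = 6·29 + 1.
So x ≡ 25·10 = 250 ≡ 18 (mod 29).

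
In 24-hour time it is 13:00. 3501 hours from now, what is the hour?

3501 − 145·24 = 21, so 3501 ≡ 21 (mod 24).
(13 + 21) mod 24 = 10.

10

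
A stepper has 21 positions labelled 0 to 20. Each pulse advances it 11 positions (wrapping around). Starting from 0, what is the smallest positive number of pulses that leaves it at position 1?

2

21 = 1·11 + 10
11 = 1·10 + 1
10 = 10·1 + 0
Back-substituting gives 11·2 ≡ 1 (mod 21).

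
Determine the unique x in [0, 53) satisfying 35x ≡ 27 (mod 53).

The inverse of 35 mod 53 is 50 (since 35·50 = 1750 ≡ 1).
Multiplying both sides by 50: x ≡ 50·27 = 1350 ≡ 25 (mod 53).

25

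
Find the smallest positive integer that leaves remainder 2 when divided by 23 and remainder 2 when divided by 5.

2

x ≡ 2 (mod 5) gives x ∈ {2}.
The first of these with x mod 23 = 2 is 2.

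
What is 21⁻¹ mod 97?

37

97 = 4·21 + 13
21 = 1·13 + 8
13 = 1·8 + 5
8 = 1·5 + 3
5 = 1·3 + 2
3 = 1·2 + 1
2 = 2·1 + 0
Back-substituting gives 21·37 ≡ 1 (mod 97).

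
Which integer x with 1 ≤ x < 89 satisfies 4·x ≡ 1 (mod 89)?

89 = 22·4 + 1
4 = 4·1 + 0
Back-substituting gives 4·67 ≡ 1 (mod 89).

67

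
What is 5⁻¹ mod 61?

61 = 12·5 + 1
5 = 5·1 + 0
Back-substituting gives 5·49 ≡ 1 (mod 61).

49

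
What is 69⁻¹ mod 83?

77

83 = 1·69 + 14
69 = 4·14 + 13
14 = 1·13 + 1
13 = 13·1 + 0
Back-substituting gives 69·77 ≡ 1 (mod 83).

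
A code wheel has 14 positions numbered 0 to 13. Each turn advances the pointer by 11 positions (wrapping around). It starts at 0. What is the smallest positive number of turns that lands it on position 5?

The inverse of 11 mod 14 is 9 (since 11·9 = 99 ≡ 1).
So x ≡ 9·5 = 45 ≡ 3 (mod 14).
Check: 11·3 = 33 = 2·14 + 5.

3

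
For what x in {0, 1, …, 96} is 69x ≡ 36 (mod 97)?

The inverse of 69 mod 97 is 45 (since 69·45 = 3105 ≡ 1).
So x ≡ 45·36 = 1620 ≡ 68 (mod 97).
Check: 69·68 = 4692 = 48·97 + 36.

68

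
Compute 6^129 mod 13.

5

By repeated squaring mod 13: 6^1≡6, 6^2≡10, 6^4≡9, 6^8≡3, 6^16≡9, 6^32≡3, 6^64≡9, 6^128≡3.
129 = 1 + 128, so 6^129 ≡ 6·3 ≡ 5 (mod 13).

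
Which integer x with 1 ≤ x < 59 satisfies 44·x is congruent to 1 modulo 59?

55

44·55 = 2420 = 41·59 + 1, so 44⁻¹ ≡ 55 (mod 59).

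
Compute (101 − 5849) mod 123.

5849 − 47·123 = 68, so 5849 ≡ 68 (mod 123).
(101 − 68) mod 123 = 33.

33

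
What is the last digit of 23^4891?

Powers of 3 mod 10 repeat with period 4: 3, 9, 7, 1.
4891 mod 4 = 3, so the last digit matches 3^3 = 7.

7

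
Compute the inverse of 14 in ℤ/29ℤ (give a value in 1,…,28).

29 = 2·14 + 1
14 = 14·1 + 0
Back-substituting gives 14·27 ≡ 1 (mod 29).

27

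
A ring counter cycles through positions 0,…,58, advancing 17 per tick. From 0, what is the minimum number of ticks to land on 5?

35

The inverse of 17 mod 59 is 7 (since 17·7 = 119 ≡ 1).
So x ≡ 7·5 = 35 ≡ 35 (mod 59).
Check: 17·35 = 595 = 10·59 + 5.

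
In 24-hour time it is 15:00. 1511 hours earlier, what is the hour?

16

1511 mod 24 = 23 (since 62·24 = 1488).
(15 − 23) mod 24 = 16.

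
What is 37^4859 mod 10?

3

Powers of 7 mod 10 repeat with period 4: 7, 9, 3, 1.
4859 leaves remainder 3 on division by 4, so 37^4859 ends in 3.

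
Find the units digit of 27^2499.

3

The units digit of 27^n cycles with period 4: 7, 9, 3, 1, …
2499 mod 4 = 3, so the last digit matches 7^3 = 3.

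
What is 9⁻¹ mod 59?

46

9·46 = 414 = 7·59 + 1, so 9⁻¹ ≡ 46 (mod 59).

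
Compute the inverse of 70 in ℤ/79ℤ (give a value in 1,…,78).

35

79 = 1·70 + 9
70 = 7·9 + 7
9 = 1·7 + 2
7 = 3·2 + 1
2 = 2·1 + 0
Back-substituting gives 70·35 ≡ 1 (mod 79).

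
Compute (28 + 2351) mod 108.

Dividing 2351 by 108 gives quotient 21 and remainder 83.
(28 + 83) mod 108 = 3.

3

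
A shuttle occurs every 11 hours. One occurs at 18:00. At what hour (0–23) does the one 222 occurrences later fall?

222·11 = 2442.
Dividing 2442 by 24 gives quotient 101 and remainder 18.
(18 + 18) mod 24 = 12.

12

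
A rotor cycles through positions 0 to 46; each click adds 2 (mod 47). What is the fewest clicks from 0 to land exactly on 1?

24

47 = 23·2 + 1
2 = 2·1 + 0
Back-substituting gives 2·24 ≡ 1 (mod 47).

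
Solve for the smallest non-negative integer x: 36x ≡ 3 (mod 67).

36⁻¹ ≡ 54 (mod 67) because 36·54 = 1944 = 29·67 + 1.
So x ≡ 54·3 = 162 ≡ 28 (mod 67).

28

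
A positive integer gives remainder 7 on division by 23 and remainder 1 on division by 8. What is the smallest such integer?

x ≡ 1 (mod 8) gives x ∈ {1, 9, 17, 25, 33, 41, 49, 57, …}.
The first of these with x mod 23 = 7 is 145.

145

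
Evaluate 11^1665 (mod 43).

4

Successive squares of 11 mod 43: 11^1≡11, 11^2≡35, 11^4≡21, 11^8≡11, 11^16≡35, 11^32≡21, 11^64≡11, 11^128≡35, 11^256≡21, 11^512≡11, 11^1024≡35.
1665 = 1 + 128 + 512 + 1024, so 11^1665 ≡ 11·35·11·35 ≡ 4 (mod 43).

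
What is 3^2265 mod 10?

3

The units digit of 3^n cycles with period 4: 3, 9, 7, 1, …
2265 mod 4 = 1, so the last digit matches 3^1 = 3.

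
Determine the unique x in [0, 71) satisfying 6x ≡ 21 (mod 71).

39

The inverse of 6 mod 71 is 12 (since 6·12 = 72 ≡ 1).
So x ≡ 12·21 = 252 ≡ 39 (mod 71).
Check: 6·39 = 234 = 3·71 + 21.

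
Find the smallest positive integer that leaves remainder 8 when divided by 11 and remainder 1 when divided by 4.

41

x ≡ 1 (mod 4) gives x ∈ {1, 5, 9, 13, 17, 21, 25, 29, …}.
The first of these with x mod 11 = 8 is 41.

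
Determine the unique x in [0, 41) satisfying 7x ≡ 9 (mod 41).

13

The inverse of 7 mod 41 is 6 (since 7·6 = 42 ≡ 1).
So x ≡ 6·9 = 54 ≡ 13 (mod 41).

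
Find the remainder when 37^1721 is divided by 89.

By repeated squaring mod 89: 37^1≡37, 37^2≡34, 37^4≡88, 37^8≡1, 37^16≡1, 37^32≡1, 37^64≡1, 37^128≡1, 37^256≡1, 37^512≡1, 37^1024≡1.
1721 = 1 + 8 + 16 + 32 + 128 + 512 + 1024, so 37^1721 ≡ 37·1·1·1·1·1·1 ≡ 37 (mod 89).

37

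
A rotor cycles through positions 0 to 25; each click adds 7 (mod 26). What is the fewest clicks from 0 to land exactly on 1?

15

26 = 3·7 + 5
7 = 1·5 + 2
5 = 2·2 + 1
2 = 2·1 + 0
Back-substituting gives 7·15 ≡ 1 (mod 26).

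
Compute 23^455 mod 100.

By repeated squaring mod 100: 23^1≡23, 23^2≡29, 23^4≡41, 23^8≡81, 23^16≡61, 23^32≡21, 23^64≡41, 23^128≡81, 23^256≡61.
Since 455 = 1 + 2 + 4 + 64 + 128 + 256 in binary, 23^455 ≡ 23·29·41·41·81·61 ≡ 7 (mod 100).

7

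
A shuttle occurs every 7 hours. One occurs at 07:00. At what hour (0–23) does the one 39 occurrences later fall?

16

39·7 = 273.
Dividing 273 by 24 gives quotient 11 and remainder 9.
(7 + 9) mod 24 = 16.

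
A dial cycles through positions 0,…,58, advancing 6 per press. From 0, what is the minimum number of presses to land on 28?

44

The inverse of 6 mod 59 is 10 (since 6·10 = 60 ≡ 1).
Multiplying both sides by 10: x ≡ 10·28 = 280 ≡ 44 (mod 59).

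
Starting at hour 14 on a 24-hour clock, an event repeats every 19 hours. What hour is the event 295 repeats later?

295·19 = 5605.
5605 − 233·24 = 13, so 5605 ≡ 13 (mod 24).
(14 + 13) mod 24 = 3.

3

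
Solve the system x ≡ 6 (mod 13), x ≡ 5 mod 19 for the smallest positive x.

x ≡ 6 (mod 13) gives x ∈ {6, 19, 32, 45, 58, 71, 84, 97, …}.
The first of these with x mod 19 = 5 is 214.

214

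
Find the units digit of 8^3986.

4

Last digits of 8^n: 8, 4, 2, 6 (period 4).
3986 leaves remainder 2 on division by 4, so 8^3986 ends in 4.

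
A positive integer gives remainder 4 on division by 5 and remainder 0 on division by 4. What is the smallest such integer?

Since 4·4 ≡ 1 (mod 5), take x = 0 + 4·((4−0)·4 mod 5) = 0 + 4·1 = 4.
Check: 4 mod 5 = 4, 4 mod 4 = 0.

4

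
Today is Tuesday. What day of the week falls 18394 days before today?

Thursday

18394 − 2627·7 = 5, so 18394 ≡ 5 (mod 7).
Tuesday − 5 days → Thursday.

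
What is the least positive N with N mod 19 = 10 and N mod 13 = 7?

124

x ≡ 7 (mod 13) gives x ∈ {7, 20, 33, 46, 59, 72, 85, 98, …}.
The first of these with x mod 19 = 10 is 124.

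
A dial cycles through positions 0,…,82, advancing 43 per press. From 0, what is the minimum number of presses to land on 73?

The inverse of 43 mod 83 is 56 (since 43·56 = 2408 ≡ 1).
So x ≡ 56·73 = 4088 ≡ 21 (mod 83).
Check: 43·21 = 903 = 10·83 + 73.

21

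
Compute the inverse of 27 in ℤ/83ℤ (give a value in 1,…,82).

27·40 = 1080 = 13·83 + 1, so 27⁻¹ ≡ 40 (mod 83).

40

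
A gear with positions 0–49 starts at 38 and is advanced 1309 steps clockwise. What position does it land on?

1309 mod 50 = 9 (since 26·50 = 1300).
(38 + 9) mod 50 = 47.

47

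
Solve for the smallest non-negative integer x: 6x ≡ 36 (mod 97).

6

6⁻¹ ≡ 81 (mod 97) because 6·81 = 486 = 5·97 + 1.
So x ≡ 81·36 = 2916 ≡ 6 (mod 97).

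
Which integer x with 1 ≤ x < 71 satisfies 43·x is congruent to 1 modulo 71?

43·38 = 1634 = 23·71 + 1, so 43⁻¹ ≡ 38 (mod 71).

38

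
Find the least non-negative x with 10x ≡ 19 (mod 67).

10⁻¹ ≡ 47 (mod 67) because 10·47 = 470 = 7·67 + 1.
So x ≡ 47·19 = 893 ≡ 22 (mod 67).
Check: 10·22 = 220 = 3·67 + 19.

22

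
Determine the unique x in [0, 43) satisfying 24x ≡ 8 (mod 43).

29

24⁻¹ ≡ 9 (mod 43) because 24·9 = 216 = 5·43 + 1.
So x ≡ 9·8 = 72 ≡ 29 (mod 43).
Check: 24·29 = 696 = 16·43 + 8.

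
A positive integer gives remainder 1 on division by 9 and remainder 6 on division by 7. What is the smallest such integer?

Since 7·4 ≡ 1 (mod 9), take x = 6 + 7·((1−6)·4 mod 9) = 6 + 7·7 = 55.
Check: 55 mod 9 = 1, 55 mod 7 = 6.

55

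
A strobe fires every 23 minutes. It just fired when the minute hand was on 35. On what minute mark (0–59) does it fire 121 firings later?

121·23 = 2783.
2783 mod 60 = 23 (since 46·60 = 2760).
(35 + 23) mod 60 = 58.

58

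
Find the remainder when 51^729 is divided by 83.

By repeated squaring mod 83: 51^1≡51, 51^2≡28, 51^4≡37, 51^8≡41, 51^16≡21, 51^32≡26, 51^64≡12, 51^128≡61, 51^256≡69, 51^512≡30.
729 = 1 + 8 + 16 + 64 + 128 + 512, so 51^729 ≡ 51·41·21·12·61·30 ≡ 26 (mod 83).

26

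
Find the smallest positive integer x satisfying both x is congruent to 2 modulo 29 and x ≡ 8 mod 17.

263

x ≡ 8 (mod 17) gives x ∈ {8, 25, 42, 59, 76, 93, 110, 127, …}.
The first of these with x mod 29 = 2 is 263.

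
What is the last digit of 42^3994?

4

Last digits of 2^n: 2, 4, 8, 6 (period 4).
3994 mod 4 = 2, so the last digit matches 2^2 = 4.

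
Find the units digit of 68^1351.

The units digit of 68^n cycles with period 4: 8, 4, 2, 6, …
1351 leaves remainder 3 on division by 4, so 68^1351 ends in 2.

2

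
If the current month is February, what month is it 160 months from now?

June

Dividing 160 by 12 gives quotient 13 and remainder 4.
February + 4 months → June.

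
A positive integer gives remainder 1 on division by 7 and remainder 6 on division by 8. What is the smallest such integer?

x ≡ 1 (mod 7) gives x ∈ {1, 8, 15, 22}.
The first of these with x mod 8 = 6 is 22.

22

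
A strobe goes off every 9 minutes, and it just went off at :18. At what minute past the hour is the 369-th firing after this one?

39

369·9 = 3321.
Dividing 3321 by 60 gives quotient 55 and remainder 21.
(18 + 21) mod 60 = 39.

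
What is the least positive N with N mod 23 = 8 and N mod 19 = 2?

192

x ≡ 2 (mod 19) gives x ∈ {2, 21, 40, 59, 78, 97, 116, 135, …}.
The first of these with x mod 23 = 8 is 192.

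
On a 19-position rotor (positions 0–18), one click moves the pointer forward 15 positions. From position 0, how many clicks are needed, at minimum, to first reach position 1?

19 = 1·15 + 4
15 = 3·4 + 3
4 = 1·3 + 1
3 = 3·1 + 0
Back-substituting gives 15·14 ≡ 1 (mod 19).

14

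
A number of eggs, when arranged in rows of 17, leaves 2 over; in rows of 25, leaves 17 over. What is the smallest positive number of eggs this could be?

x ≡ 2 (mod 17) gives x ∈ {2, 19, 36, 53, 70, 87, 104, 121, …}.
The first of these with x mod 25 = 17 is 342.

342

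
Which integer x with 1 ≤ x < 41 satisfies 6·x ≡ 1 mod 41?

7

6·7 = 42 = 1·41 + 1, so 6⁻¹ ≡ 7 (mod 41).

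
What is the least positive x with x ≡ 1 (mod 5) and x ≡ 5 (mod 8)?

Since 8·2 ≡ 1 (mod 5), take x = 5 + 8·((1−5)·2 mod 5) = 5 + 8·2 = 21.
Check: 21 mod 5 = 1, 21 mod 8 = 5.

21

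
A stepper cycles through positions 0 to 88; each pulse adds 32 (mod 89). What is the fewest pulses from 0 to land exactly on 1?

64

32·64 = 2048 = 23·89 + 1, so 32⁻¹ ≡ 64 (mod 89).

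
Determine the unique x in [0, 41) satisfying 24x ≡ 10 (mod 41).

24⁻¹ ≡ 12 (mod 41) because 24·12 = 288 = 7·41 + 1.
Multiplying both sides by 12: x ≡ 12·10 = 120 ≡ 38 (mod 41).
Check: 24·38 = 912 = 22·41 + 10.

38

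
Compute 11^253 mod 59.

8

Square-and-reduce mod 59: 11^1≡11, 11^2≡3, 11^4≡9, 11^8≡22, 11^16≡12, 11^32≡26, 11^64≡27, 11^128≡21.
253 = 1 + 4 + 8 + 16 + 32 + 64 + 128, so 11^253 ≡ 11·9·22·12·26·27·21 ≡ 8 (mod 59).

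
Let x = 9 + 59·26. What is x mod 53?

59·26 = 1534.
1534 − 28·53 = 50, so 1534 ≡ 50 (mod 53).
(9 + 50) mod 53 = 6.

6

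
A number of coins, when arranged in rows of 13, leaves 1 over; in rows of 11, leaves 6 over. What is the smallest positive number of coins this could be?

105

x ≡ 6 (mod 11) gives x ∈ {6, 17, 28, 39, 50, 61, 72, 83, …}.
The first of these with x mod 13 = 1 is 105.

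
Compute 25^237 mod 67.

62

Successive squares of 25 mod 67: 25^1≡25, 25^2≡22, 25^4≡15, 25^8≡24, 25^16≡40, 25^32≡59, 25^64≡64, 25^128≡9.
237 = 1 + 4 + 8 + 32 + 64 + 128, so 25^237 ≡ 25·15·24·59·64·9 ≡ 62 (mod 67).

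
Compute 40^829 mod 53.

By repeated squaring mod 53: 40^1≡40, 40^2≡10, 40^4≡47, 40^8≡36, 40^16≡24, 40^32≡46, 40^64≡49, 40^128≡16, 40^256≡44, 40^512≡28.
829 = 1 + 4 + 8 + 16 + 32 + 256 + 512, so 40^829 ≡ 40·47·36·24·46·44·28 ≡ 11 (mod 53).

11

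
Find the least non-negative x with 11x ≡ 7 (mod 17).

13

11⁻¹ ≡ 14 (mod 17) because 11·14 = 154 = 9·17 + 1.
Multiplying both sides by 14: x ≡ 14·7 = 98 ≡ 13 (mod 17).
Check: 11·13 = 143 = 8·17 + 7.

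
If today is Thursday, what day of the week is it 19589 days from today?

19589 − 2798·7 = 3, so 19589 ≡ 3 (mod 7).
Thursday + 3 days → Sunday.

Sunday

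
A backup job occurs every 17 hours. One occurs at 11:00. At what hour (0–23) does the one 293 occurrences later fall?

293·17 = 4981.
4981 = 207·24 + 13, so 4981 mod 24 = 13.
(11 + 13) mod 24 = 0.

0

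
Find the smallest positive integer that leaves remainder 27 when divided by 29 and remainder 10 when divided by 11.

230

Since 11·8 ≡ 1 (mod 29), take x = 10 + 11·((27−10)·8 mod 29) = 10 + 11·20 = 230.
Check: 230 mod 29 = 27, 230 mod 11 = 10.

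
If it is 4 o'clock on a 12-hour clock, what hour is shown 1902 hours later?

1902 mod 12 = 6 (since 158·12 = 1896).
4 + 6 → 10 on a 12-hour dial.

10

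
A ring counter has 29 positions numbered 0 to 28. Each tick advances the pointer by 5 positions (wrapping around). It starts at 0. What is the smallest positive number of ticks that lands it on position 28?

23

5⁻¹ ≡ 6 (mod 29) because 5·6 = 30 = 1·29 + 1.
Multiplying both sides by 6: x ≡ 6·28 = 168 ≡ 23 (mod 29).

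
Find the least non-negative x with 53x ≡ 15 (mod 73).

54

The inverse of 53 mod 73 is 62 (since 53·62 = 3286 ≡ 1).
Multiplying both sides by 62: x ≡ 62·15 = 930 ≡ 54 (mod 73).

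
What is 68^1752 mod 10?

6

Last digits of 8^n: 8, 4, 2, 6 (period 4).
1752 mod 4 = 0, so the last digit matches 8^4 = 6.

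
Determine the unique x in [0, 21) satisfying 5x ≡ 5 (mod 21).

1

The inverse of 5 mod 21 is 17 (since 5·17 = 85 ≡ 1).
So x ≡ 17·5 = 85 ≡ 1 (mod 21).
Check: 5·1 = 5 = 0·21 + 5.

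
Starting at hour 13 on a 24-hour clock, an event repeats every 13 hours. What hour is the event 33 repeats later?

33·13 = 429.
429 − 17·24 = 21, so 429 ≡ 21 (mod 24).
(13 + 21) mod 24 = 10.

10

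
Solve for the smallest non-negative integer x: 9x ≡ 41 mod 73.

The inverse of 9 mod 73 is 65 (since 9·65 = 585 ≡ 1).
Multiplying both sides by 65: x ≡ 65·41 = 2665 ≡ 37 (mod 73).

37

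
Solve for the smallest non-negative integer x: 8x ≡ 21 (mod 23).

The inverse of 8 mod 23 is 3 (since 8·3 = 24 ≡ 1).
Multiplying both sides by 3: x ≡ 3·21 = 63 ≡ 17 (mod 23).

17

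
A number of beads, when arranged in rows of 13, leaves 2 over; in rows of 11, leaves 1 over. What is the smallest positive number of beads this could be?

x ≡ 1 (mod 11) gives x ∈ {1, 12, 23, 34, 45, 56, 67}.
The first of these with x mod 13 = 2 is 67.

67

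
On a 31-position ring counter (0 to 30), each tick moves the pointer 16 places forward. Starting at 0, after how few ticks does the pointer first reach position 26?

21

The inverse of 16 mod 31 is 2 (since 16·2 = 32 ≡ 1).
Multiplying both sides by 2: x ≡ 2·26 = 52 ≡ 21 (mod 31).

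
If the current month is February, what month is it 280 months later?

June

280 − 23·12 = 4, so 280 ≡ 4 (mod 12).
February + 4 months → June.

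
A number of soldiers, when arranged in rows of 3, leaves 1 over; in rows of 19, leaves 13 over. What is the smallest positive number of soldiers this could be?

x ≡ 1 (mod 3) gives x ∈ {1, 4, 7, 10, 13}.
The first of these with x mod 19 = 13 is 13.

13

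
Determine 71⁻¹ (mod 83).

71·76 = 5396 = 65·83 + 1, so 71⁻¹ ≡ 76 (mod 83).

76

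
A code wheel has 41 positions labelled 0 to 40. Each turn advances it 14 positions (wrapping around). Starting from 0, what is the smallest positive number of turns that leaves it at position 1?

41 = 2·14 + 13
14 = 1·13 + 1
13 = 13·1 + 0
Back-substituting gives 14·3 ≡ 1 (mod 41).

3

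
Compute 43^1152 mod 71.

60

Successive squares of 43 mod 71: 43^1≡43, 43^2≡3, 43^4≡9, 43^8≡10, 43^16≡29, 43^32≡60, 43^64≡50, 43^128≡15, 43^256≡12, 43^512≡2, 43^1024≡4.
1152 = 128 + 1024, so 43^1152 ≡ 15·4 ≡ 60 (mod 71).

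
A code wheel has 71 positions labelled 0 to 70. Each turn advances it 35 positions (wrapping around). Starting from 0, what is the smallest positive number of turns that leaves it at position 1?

35·69 = 2415 = 34·71 + 1, so 35⁻¹ ≡ 69 (mod 71).

69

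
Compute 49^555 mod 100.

49

Successive squares of 49 mod 100: 49^1≡49, 49^2≡1, 49^4≡1, 49^8≡1, 49^16≡1, 49^32≡1, 49^64≡1, 49^128≡1, 49^256≡1, 49^512≡1.
Since 555 = 1 + 2 + 8 + 32 + 512 in binary, 49^555 ≡ 49·1·1·1·1 ≡ 49 (mod 100).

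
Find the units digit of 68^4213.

Powers of 8 mod 10 repeat with period 4: 8, 4, 2, 6.
4213 leaves remainder 1 on division by 4, so 68^4213 ends in 8.

8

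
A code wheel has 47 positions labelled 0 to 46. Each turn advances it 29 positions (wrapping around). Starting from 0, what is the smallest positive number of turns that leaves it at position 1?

47 = 1·29 + 18
29 = 1·18 + 11
18 = 1·11 + 7
11 = 1·7 + 4
7 = 1·4 + 3
4 = 1·3 + 1
3 = 3·1 + 0
Back-substituting gives 29·13 ≡ 1 (mod 47).

13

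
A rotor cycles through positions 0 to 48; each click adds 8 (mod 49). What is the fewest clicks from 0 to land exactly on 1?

49 = 6·8 + 1
8 = 8·1 + 0
Back-substituting gives 8·43 ≡ 1 (mod 49).

43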